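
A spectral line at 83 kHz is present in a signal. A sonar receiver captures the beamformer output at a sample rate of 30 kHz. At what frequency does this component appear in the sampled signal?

83 kHz mod fs = 23 kHz.
23 kHz > fs/2 = 15 kHz, folds to fs − 23 kHz = 7 kHz.

7 kHz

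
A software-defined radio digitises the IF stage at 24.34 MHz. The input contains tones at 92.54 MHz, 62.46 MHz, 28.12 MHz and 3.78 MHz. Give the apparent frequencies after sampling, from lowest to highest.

3.78 MHz, 4.82 MHz, 10.56 MHz

fs/2 = 12.17 MHz.
92.54 MHz mod fs = 19.52 MHz.
19.52 MHz > fs/2 = 12.17 MHz, folds to fs − 19.52 MHz = 4.82 MHz.
62.46 MHz mod fs = 13.78 MHz.
13.78 MHz > fs/2 = 12.17 MHz, folds to fs − 13.78 MHz = 10.56 MHz.
28.12 MHz mod fs = 3.78 MHz.
3.78 MHz ≤ fs/2 = 12.17 MHz, appears at 3.78 MHz.
3.78 MHz ≤ fs/2 = 12.17 MHz, passes unchanged.
Distinct values: {3.78 MHz, 4.82 MHz, 10.56 MHz}.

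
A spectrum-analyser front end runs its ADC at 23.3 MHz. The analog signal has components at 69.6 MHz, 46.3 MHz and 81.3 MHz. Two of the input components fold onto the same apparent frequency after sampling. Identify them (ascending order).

46.3 MHz, 69.6 MHz

fs/2 = 11.65 MHz.
69.6 MHz mod fs = 23 MHz.
23 MHz > fs/2 = 11.65 MHz, folds to fs − 23 MHz = 0.3 MHz.
46.3 MHz mod fs = 23 MHz.
23 MHz > fs/2 = 11.65 MHz, folds to fs − 23 MHz = 0.3 MHz.
81.3 MHz mod fs = 11.4 MHz.
11.4 MHz ≤ fs/2 = 11.65 MHz, appears at 11.4 MHz.
46.3 MHz and 69.6 MHz both map to 0.3 MHz.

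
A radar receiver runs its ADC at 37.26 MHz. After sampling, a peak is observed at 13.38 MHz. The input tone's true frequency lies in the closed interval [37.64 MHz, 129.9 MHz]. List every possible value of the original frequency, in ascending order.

Frequencies that alias to 13.38 MHz are k·fs ± 13.38 MHz for integer k ≥ 0.
k=0: 13.38 MHz.
k=1: 23.88 MHz, 50.64 MHz.
k=2: 61.14 MHz, 87.9 MHz.
k=3: 98.4 MHz, 125.16 MHz.
k=4: 135.66 MHz, 162.42 MHz.
Within [37.64 MHz, 129.9 MHz]: 50.64 MHz, 61.14 MHz, 87.9 MHz, 98.4 MHz, 125.16 MHz.

50.64 MHz, 61.14 MHz, 87.9 MHz, 98.4 MHz, 125.16 MHz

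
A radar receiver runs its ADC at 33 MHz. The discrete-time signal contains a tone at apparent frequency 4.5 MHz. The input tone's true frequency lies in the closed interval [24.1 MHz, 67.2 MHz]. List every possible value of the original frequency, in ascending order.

Frequencies that alias to 4.5 MHz are k·fs ± 4.5 MHz for integer k ≥ 0.
k=0: 4.5 MHz.
k=1: 28.5 MHz, 37.5 MHz.
k=2: 61.5 MHz, 70.5 MHz.
k=3: 94.5 MHz, 103.5 MHz.
Within [24.1 MHz, 67.2 MHz]: 28.5 MHz, 37.5 MHz, 61.5 MHz.

28.5 MHz, 37.5 MHz, 61.5 MHz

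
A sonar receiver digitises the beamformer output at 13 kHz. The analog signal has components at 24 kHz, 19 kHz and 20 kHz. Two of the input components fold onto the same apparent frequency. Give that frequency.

6 kHz

fs/2 = 6.5 kHz.
24 kHz mod fs = 11 kHz.
11 kHz > fs/2 = 6.5 kHz, folds to fs − 11 kHz = 2 kHz.
19 kHz mod fs = 6 kHz.
6 kHz ≤ fs/2 = 6.5 kHz, appears at 6 kHz.
20 kHz mod fs = 7 kHz.
7 kHz > fs/2 = 6.5 kHz, folds to fs − 7 kHz = 6 kHz.
19 kHz and 20 kHz both map to 6 kHz.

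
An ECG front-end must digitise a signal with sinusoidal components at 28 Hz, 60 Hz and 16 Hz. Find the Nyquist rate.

120 Hz

Highest-frequency component: 60 Hz.
Nyquist rate = 2 × 60 Hz = 120 Hz.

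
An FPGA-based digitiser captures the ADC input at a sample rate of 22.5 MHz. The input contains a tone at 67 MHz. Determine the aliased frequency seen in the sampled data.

67 MHz mod fs = 22 MHz.
22 MHz > fs/2 = 11.25 MHz, folds to fs − 22 MHz = 0.5 MHz.

0.5 MHz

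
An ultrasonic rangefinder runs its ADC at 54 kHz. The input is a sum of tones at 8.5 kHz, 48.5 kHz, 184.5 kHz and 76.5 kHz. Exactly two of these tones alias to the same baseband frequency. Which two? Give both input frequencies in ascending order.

fs/2 = 27 kHz.
8.5 kHz ≤ fs/2 = 27 kHz, passes unchanged.
48.5 kHz > fs/2 = 27 kHz, folds to fs − 48.5 kHz = 5.5 kHz.
184.5 kHz mod fs = 22.5 kHz.
22.5 kHz ≤ fs/2 = 27 kHz, appears at 22.5 kHz.
76.5 kHz mod fs = 22.5 kHz.
22.5 kHz ≤ fs/2 = 27 kHz, appears at 22.5 kHz.
76.5 kHz and 184.5 kHz both map to 22.5 kHz.

76.5 kHz, 184.5 kHz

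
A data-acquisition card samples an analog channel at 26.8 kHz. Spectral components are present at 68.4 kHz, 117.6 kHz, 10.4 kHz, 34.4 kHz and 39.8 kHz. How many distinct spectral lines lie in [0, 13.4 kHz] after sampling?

fs/2 = 13.4 kHz.
68.4 kHz mod fs = 14.8 kHz.
14.8 kHz > fs/2 = 13.4 kHz, folds to fs − 14.8 kHz = 12 kHz.
117.6 kHz mod fs = 10.4 kHz.
10.4 kHz ≤ fs/2 = 13.4 kHz, appears at 10.4 kHz.
10.4 kHz ≤ fs/2 = 13.4 kHz, passes unchanged.
34.4 kHz mod fs = 7.6 kHz.
7.6 kHz ≤ fs/2 = 13.4 kHz, appears at 7.6 kHz.
39.8 kHz mod fs = 13 kHz.
13 kHz ≤ fs/2 = 13.4 kHz, appears at 13 kHz.
Distinct values: {7.6 kHz, 10.4 kHz, 12 kHz, 13 kHz} → 4.

4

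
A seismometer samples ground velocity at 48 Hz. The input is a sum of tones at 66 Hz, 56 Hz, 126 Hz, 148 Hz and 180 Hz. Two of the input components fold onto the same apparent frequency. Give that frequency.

fs/2 = 24 Hz.
66 Hz mod fs = 18 Hz.
18 Hz ≤ fs/2 = 24 Hz, appears at 18 Hz.
56 Hz mod fs = 8 Hz.
8 Hz ≤ fs/2 = 24 Hz, appears at 8 Hz.
126 Hz mod fs = 30 Hz.
30 Hz > fs/2 = 24 Hz, folds to fs − 30 Hz = 18 Hz.
148 Hz mod fs = 4 Hz.
4 Hz ≤ fs/2 = 24 Hz, appears at 4 Hz.
180 Hz mod fs = 36 Hz.
36 Hz > fs/2 = 24 Hz, folds to fs − 36 Hz = 12 Hz.
66 Hz and 126 Hz both map to 18 Hz.

18 Hz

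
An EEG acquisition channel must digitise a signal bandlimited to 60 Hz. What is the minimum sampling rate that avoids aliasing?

120 Hz

Nyquist rate = 2 × 60 Hz = 120 Hz.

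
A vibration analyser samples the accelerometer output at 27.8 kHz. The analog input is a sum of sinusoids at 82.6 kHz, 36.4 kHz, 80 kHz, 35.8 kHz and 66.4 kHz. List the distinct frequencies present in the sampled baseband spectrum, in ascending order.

0.8 kHz, 3.4 kHz, 8 kHz, 8.6 kHz, 10.8 kHz

fs/2 = 13.9 kHz.
82.6 kHz mod fs = 27 kHz.
27 kHz > fs/2 = 13.9 kHz, folds to fs − 27 kHz = 0.8 kHz.
36.4 kHz mod fs = 8.6 kHz.
8.6 kHz ≤ fs/2 = 13.9 kHz, appears at 8.6 kHz.
80 kHz mod fs = 24.4 kHz.
24.4 kHz > fs/2 = 13.9 kHz, folds to fs − 24.4 kHz = 3.4 kHz.
35.8 kHz mod fs = 8 kHz.
8 kHz ≤ fs/2 = 13.9 kHz, appears at 8 kHz.
66.4 kHz mod fs = 10.8 kHz.
10.8 kHz ≤ fs/2 = 13.9 kHz, appears at 10.8 kHz.
Distinct values: {0.8 kHz, 3.4 kHz, 8 kHz, 8.6 kHz, 10.8 kHz}.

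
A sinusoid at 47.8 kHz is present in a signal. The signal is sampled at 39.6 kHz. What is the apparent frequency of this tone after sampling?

47.8 kHz mod fs = 8.2 kHz.
8.2 kHz ≤ fs/2 = 19.8 kHz, appears at 8.2 kHz.

8.2 kHz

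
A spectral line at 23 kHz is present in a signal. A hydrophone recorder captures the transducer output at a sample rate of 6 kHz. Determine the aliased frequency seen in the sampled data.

1 kHz

23 kHz mod fs = 5 kHz.
5 kHz > fs/2 = 3 kHz, folds to fs − 5 kHz = 1 kHz.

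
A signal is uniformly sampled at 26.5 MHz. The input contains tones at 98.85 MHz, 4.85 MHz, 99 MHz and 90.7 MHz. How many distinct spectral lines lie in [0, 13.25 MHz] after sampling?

4

fs/2 = 13.25 MHz.
98.85 MHz mod fs = 19.35 MHz.
19.35 MHz > fs/2 = 13.25 MHz, folds to fs − 19.35 MHz = 7.15 MHz.
4.85 MHz ≤ fs/2 = 13.25 MHz, passes unchanged.
99 MHz mod fs = 19.5 MHz.
19.5 MHz > fs/2 = 13.25 MHz, folds to fs − 19.5 MHz = 7 MHz.
90.7 MHz mod fs = 11.2 MHz.
11.2 MHz ≤ fs/2 = 13.25 MHz, appears at 11.2 MHz.
Distinct values: {4.85 MHz, 7 MHz, 7.15 MHz, 11.2 MHz} → 4.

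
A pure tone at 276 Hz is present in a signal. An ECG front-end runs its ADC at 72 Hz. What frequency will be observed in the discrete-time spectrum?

276 Hz mod fs = 60 Hz.
60 Hz > fs/2 = 36 Hz, folds to fs − 60 Hz = 12 Hz.

12 Hz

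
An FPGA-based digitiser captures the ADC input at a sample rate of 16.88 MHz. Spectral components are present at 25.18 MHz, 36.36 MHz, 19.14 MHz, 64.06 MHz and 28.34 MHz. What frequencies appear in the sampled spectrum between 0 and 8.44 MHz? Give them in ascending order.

2.26 MHz, 2.6 MHz, 3.46 MHz, 5.42 MHz, 8.3 MHz

fs/2 = 8.44 MHz.
25.18 MHz mod fs = 8.3 MHz.
8.3 MHz ≤ fs/2 = 8.44 MHz, appears at 8.3 MHz.
36.36 MHz mod fs = 2.6 MHz.
2.6 MHz ≤ fs/2 = 8.44 MHz, appears at 2.6 MHz.
19.14 MHz mod fs = 2.26 MHz.
2.26 MHz ≤ fs/2 = 8.44 MHz, appears at 2.26 MHz.
64.06 MHz mod fs = 13.42 MHz.
13.42 MHz > fs/2 = 8.44 MHz, folds to fs − 13.42 MHz = 3.46 MHz.
28.34 MHz mod fs = 11.46 MHz.
11.46 MHz > fs/2 = 8.44 MHz, folds to fs − 11.46 MHz = 5.42 MHz.
Distinct values: {2.26 MHz, 2.6 MHz, 3.46 MHz, 5.42 MHz, 8.3 MHz}.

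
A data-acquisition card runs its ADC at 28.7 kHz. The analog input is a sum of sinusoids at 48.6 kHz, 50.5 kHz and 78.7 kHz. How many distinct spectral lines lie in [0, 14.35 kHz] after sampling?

3

fs/2 = 14.35 kHz.
48.6 kHz mod fs = 19.9 kHz.
19.9 kHz > fs/2 = 14.35 kHz, folds to fs − 19.9 kHz = 8.8 kHz.
50.5 kHz mod fs = 21.8 kHz.
21.8 kHz > fs/2 = 14.35 kHz, folds to fs − 21.8 kHz = 6.9 kHz.
78.7 kHz mod fs = 21.3 kHz.
21.3 kHz > fs/2 = 14.35 kHz, folds to fs − 21.3 kHz = 7.4 kHz.
Distinct values: {6.9 kHz, 7.4 kHz, 8.8 kHz} → 3.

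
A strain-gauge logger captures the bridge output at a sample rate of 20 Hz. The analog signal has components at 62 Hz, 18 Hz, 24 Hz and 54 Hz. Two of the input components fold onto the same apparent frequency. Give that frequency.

2 Hz

fs/2 = 10 Hz.
62 Hz mod fs = 2 Hz.
2 Hz ≤ fs/2 = 10 Hz, appears at 2 Hz.
18 Hz > fs/2 = 10 Hz, folds to fs − 18 Hz = 2 Hz.
24 Hz mod fs = 4 Hz.
4 Hz ≤ fs/2 = 10 Hz, appears at 4 Hz.
54 Hz mod fs = 14 Hz.
14 Hz > fs/2 = 10 Hz, folds to fs − 14 Hz = 6 Hz.
18 Hz and 62 Hz both map to 2 Hz.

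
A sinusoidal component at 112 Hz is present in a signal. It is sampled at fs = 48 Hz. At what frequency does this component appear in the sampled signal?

112 Hz mod fs = 16 Hz.
16 Hz ≤ fs/2 = 24 Hz, appears at 16 Hz.

16 Hz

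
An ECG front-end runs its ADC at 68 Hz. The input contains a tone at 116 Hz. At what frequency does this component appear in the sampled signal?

116 Hz mod fs = 48 Hz.
48 Hz > fs/2 = 34 Hz, folds to fs − 48 Hz = 20 Hz.

20 Hz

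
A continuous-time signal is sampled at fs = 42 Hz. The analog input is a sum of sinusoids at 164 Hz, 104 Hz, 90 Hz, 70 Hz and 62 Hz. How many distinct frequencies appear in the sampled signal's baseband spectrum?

fs/2 = 21 Hz.
164 Hz mod fs = 38 Hz.
38 Hz > fs/2 = 21 Hz, folds to fs − 38 Hz = 4 Hz.
104 Hz mod fs = 20 Hz.
20 Hz ≤ fs/2 = 21 Hz, appears at 20 Hz.
90 Hz mod fs = 6 Hz.
6 Hz ≤ fs/2 = 21 Hz, appears at 6 Hz.
70 Hz mod fs = 28 Hz.
28 Hz > fs/2 = 21 Hz, folds to fs − 28 Hz = 14 Hz.
62 Hz mod fs = 20 Hz.
20 Hz ≤ fs/2 = 21 Hz, appears at 20 Hz.
Distinct values: {4 Hz, 6 Hz, 14 Hz, 20 Hz} → 4.

4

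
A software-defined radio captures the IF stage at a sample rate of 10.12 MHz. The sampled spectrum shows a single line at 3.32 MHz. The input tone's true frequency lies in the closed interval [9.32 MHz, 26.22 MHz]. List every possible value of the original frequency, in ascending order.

13.44 MHz, 16.92 MHz, 23.56 MHz

Frequencies that alias to 3.32 MHz are k·fs ± 3.32 MHz for integer k ≥ 0.
k=0: 3.32 MHz.
k=1: 6.8 MHz, 13.44 MHz.
k=2: 16.92 MHz, 23.56 MHz.
k=3: 27.04 MHz, 33.68 MHz.
Within [9.32 MHz, 26.22 MHz]: 13.44 MHz, 16.92 MHz, 23.56 MHz.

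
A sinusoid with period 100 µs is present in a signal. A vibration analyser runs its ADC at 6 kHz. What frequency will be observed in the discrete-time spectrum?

2 kHz

T = 100 µs → f = 1/T = 10 kHz.
10 kHz mod fs = 4 kHz.
4 kHz > fs/2 = 3 kHz, folds to fs − 4 kHz = 2 kHz.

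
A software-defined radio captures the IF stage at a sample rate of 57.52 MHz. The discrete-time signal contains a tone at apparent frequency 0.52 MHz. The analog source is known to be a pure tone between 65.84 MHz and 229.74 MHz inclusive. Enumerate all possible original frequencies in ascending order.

Frequencies that alias to 0.52 MHz are k·fs ± 0.52 MHz for integer k ≥ 0.
k=0: 0.52 MHz.
k=1: 57 MHz, 58.04 MHz.
k=2: 114.52 MHz, 115.56 MHz.
k=3: 172.04 MHz, 173.08 MHz.
k=4: 229.56 MHz, 230.6 MHz.
k=5: 287.08 MHz, 288.12 MHz.
Within [65.84 MHz, 229.74 MHz]: 114.52 MHz, 115.56 MHz, 172.04 MHz, 173.08 MHz, 229.56 MHz.

114.52 MHz, 115.56 MHz, 172.04 MHz, 173.08 MHz, 229.56 MHz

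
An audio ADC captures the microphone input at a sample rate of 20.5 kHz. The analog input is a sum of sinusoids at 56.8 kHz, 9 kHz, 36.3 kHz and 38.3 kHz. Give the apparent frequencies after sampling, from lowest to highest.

fs/2 = 10.25 kHz.
56.8 kHz mod fs = 15.8 kHz.
15.8 kHz > fs/2 = 10.25 kHz, folds to fs − 15.8 kHz = 4.7 kHz.
9 kHz ≤ fs/2 = 10.25 kHz, passes unchanged.
36.3 kHz mod fs = 15.8 kHz.
15.8 kHz > fs/2 = 10.25 kHz, folds to fs − 15.8 kHz = 4.7 kHz.
38.3 kHz mod fs = 17.8 kHz.
17.8 kHz > fs/2 = 10.25 kHz, folds to fs − 17.8 kHz = 2.7 kHz.
Distinct values: {2.7 kHz, 4.7 kHz, 9 kHz}.

2.7 kHz, 4.7 kHz, 9 kHz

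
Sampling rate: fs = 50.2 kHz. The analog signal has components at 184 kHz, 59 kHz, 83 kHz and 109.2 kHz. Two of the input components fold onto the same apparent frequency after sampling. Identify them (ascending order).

fs/2 = 25.1 kHz.
184 kHz mod fs = 33.4 kHz.
33.4 kHz > fs/2 = 25.1 kHz, folds to fs − 33.4 kHz = 16.8 kHz.
59 kHz mod fs = 8.8 kHz.
8.8 kHz ≤ fs/2 = 25.1 kHz, appears at 8.8 kHz.
83 kHz mod fs = 32.8 kHz.
32.8 kHz > fs/2 = 25.1 kHz, folds to fs − 32.8 kHz = 17.4 kHz.
109.2 kHz mod fs = 8.8 kHz.
8.8 kHz ≤ fs/2 = 25.1 kHz, appears at 8.8 kHz.
59 kHz and 109.2 kHz both map to 8.8 kHz.

59 kHz, 109.2 kHz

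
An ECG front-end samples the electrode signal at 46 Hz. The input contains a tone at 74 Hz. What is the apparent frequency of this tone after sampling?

18 Hz

74 Hz mod fs = 28 Hz.
28 Hz > fs/2 = 23 Hz, folds to fs − 28 Hz = 18 Hz.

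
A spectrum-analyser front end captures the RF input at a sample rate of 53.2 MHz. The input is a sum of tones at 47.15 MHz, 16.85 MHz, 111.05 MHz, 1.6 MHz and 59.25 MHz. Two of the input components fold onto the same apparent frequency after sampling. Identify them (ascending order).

fs/2 = 26.6 MHz.
47.15 MHz > fs/2 = 26.6 MHz, folds to fs − 47.15 MHz = 6.05 MHz.
16.85 MHz ≤ fs/2 = 26.6 MHz, passes unchanged.
111.05 MHz mod fs = 4.65 MHz.
4.65 MHz ≤ fs/2 = 26.6 MHz, appears at 4.65 MHz.
1.6 MHz ≤ fs/2 = 26.6 MHz, passes unchanged.
59.25 MHz mod fs = 6.05 MHz.
6.05 MHz ≤ fs/2 = 26.6 MHz, appears at 6.05 MHz.
47.15 MHz and 59.25 MHz both map to 6.05 MHz.

47.15 MHz, 59.25 MHz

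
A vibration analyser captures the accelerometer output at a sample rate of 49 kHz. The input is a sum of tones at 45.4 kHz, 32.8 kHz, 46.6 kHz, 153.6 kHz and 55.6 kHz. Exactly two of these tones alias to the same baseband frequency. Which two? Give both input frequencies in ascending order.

55.6 kHz, 153.6 kHz

fs/2 = 24.5 kHz.
45.4 kHz > fs/2 = 24.5 kHz, folds to fs − 45.4 kHz = 3.6 kHz.
32.8 kHz > fs/2 = 24.5 kHz, folds to fs − 32.8 kHz = 16.2 kHz.
46.6 kHz > fs/2 = 24.5 kHz, folds to fs − 46.6 kHz = 2.4 kHz.
153.6 kHz mod fs = 6.6 kHz.
6.6 kHz ≤ fs/2 = 24.5 kHz, appears at 6.6 kHz.
55.6 kHz mod fs = 6.6 kHz.
6.6 kHz ≤ fs/2 = 24.5 kHz, appears at 6.6 kHz.
55.6 kHz and 153.6 kHz both map to 6.6 kHz.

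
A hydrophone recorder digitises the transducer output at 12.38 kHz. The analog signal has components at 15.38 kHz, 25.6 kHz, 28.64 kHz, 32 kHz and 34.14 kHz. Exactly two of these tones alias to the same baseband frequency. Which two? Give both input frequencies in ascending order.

15.38 kHz, 34.14 kHz

fs/2 = 6.19 kHz.
15.38 kHz mod fs = 3 kHz.
3 kHz ≤ fs/2 = 6.19 kHz, appears at 3 kHz.
25.6 kHz mod fs = 0.84 kHz.
0.84 kHz ≤ fs/2 = 6.19 kHz, appears at 0.84 kHz.
28.64 kHz mod fs = 3.88 kHz.
3.88 kHz ≤ fs/2 = 6.19 kHz, appears at 3.88 kHz.
32 kHz mod fs = 7.24 kHz.
7.24 kHz > fs/2 = 6.19 kHz, folds to fs − 7.24 kHz = 5.14 kHz.
34.14 kHz mod fs = 9.38 kHz.
9.38 kHz > fs/2 = 6.19 kHz, folds to fs − 9.38 kHz = 3 kHz.
15.38 kHz and 34.14 kHz both map to 3 kHz.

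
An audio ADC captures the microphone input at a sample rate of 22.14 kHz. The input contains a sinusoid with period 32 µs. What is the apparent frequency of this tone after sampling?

9.11 kHz

T = 32 µs → f = 1/T = 31.25 kHz.
31.25 kHz mod fs = 9.11 kHz.
9.11 kHz ≤ fs/2 = 11.07 kHz, appears at 9.11 kHz.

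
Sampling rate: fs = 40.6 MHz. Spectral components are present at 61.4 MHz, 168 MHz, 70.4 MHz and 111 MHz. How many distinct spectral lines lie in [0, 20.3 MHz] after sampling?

fs/2 = 20.3 MHz.
61.4 MHz mod fs = 20.8 MHz.
20.8 MHz > fs/2 = 20.3 MHz, folds to fs − 20.8 MHz = 19.8 MHz.
168 MHz mod fs = 5.6 MHz.
5.6 MHz ≤ fs/2 = 20.3 MHz, appears at 5.6 MHz.
70.4 MHz mod fs = 29.8 MHz.
29.8 MHz > fs/2 = 20.3 MHz, folds to fs − 29.8 MHz = 10.8 MHz.
111 MHz mod fs = 29.8 MHz.
29.8 MHz > fs/2 = 20.3 MHz, folds to fs − 29.8 MHz = 10.8 MHz.
Distinct values: {5.6 MHz, 10.8 MHz, 19.8 MHz} → 3.

3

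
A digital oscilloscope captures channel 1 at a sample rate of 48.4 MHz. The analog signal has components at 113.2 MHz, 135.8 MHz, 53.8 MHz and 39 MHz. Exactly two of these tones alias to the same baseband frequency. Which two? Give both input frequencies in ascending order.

39 MHz, 135.8 MHz

fs/2 = 24.2 MHz.
113.2 MHz mod fs = 16.4 MHz.
16.4 MHz ≤ fs/2 = 24.2 MHz, appears at 16.4 MHz.
135.8 MHz mod fs = 39 MHz.
39 MHz > fs/2 = 24.2 MHz, folds to fs − 39 MHz = 9.4 MHz.
53.8 MHz mod fs = 5.4 MHz.
5.4 MHz ≤ fs/2 = 24.2 MHz, appears at 5.4 MHz.
39 MHz > fs/2 = 24.2 MHz, folds to fs − 39 MHz = 9.4 MHz.
39 MHz and 135.8 MHz both map to 9.4 MHz.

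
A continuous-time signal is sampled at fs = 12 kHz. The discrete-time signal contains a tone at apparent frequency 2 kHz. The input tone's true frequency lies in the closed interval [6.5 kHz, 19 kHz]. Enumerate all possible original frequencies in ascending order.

Frequencies that alias to 2 kHz are k·fs ± 2 kHz for integer k ≥ 0.
k=0: 2 kHz.
k=1: 10 kHz, 14 kHz.
k=2: 22 kHz, 26 kHz.
Within [6.5 kHz, 19 kHz]: 10 kHz, 14 kHz.

10 kHz, 14 kHz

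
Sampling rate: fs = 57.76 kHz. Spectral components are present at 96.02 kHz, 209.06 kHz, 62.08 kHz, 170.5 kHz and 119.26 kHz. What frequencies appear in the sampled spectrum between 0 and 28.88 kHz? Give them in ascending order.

fs/2 = 28.88 kHz.
96.02 kHz mod fs = 38.26 kHz.
38.26 kHz > fs/2 = 28.88 kHz, folds to fs − 38.26 kHz = 19.5 kHz.
209.06 kHz mod fs = 35.78 kHz.
35.78 kHz > fs/2 = 28.88 kHz, folds to fs − 35.78 kHz = 21.98 kHz.
62.08 kHz mod fs = 4.32 kHz.
4.32 kHz ≤ fs/2 = 28.88 kHz, appears at 4.32 kHz.
170.5 kHz mod fs = 54.98 kHz.
54.98 kHz > fs/2 = 28.88 kHz, folds to fs − 54.98 kHz = 2.78 kHz.
119.26 kHz mod fs = 3.74 kHz.
3.74 kHz ≤ fs/2 = 28.88 kHz, appears at 3.74 kHz.
Distinct values: {2.78 kHz, 3.74 kHz, 4.32 kHz, 19.5 kHz, 21.98 kHz}.

2.78 kHz, 3.74 kHz, 4.32 kHz, 19.5 kHz, 21.98 kHz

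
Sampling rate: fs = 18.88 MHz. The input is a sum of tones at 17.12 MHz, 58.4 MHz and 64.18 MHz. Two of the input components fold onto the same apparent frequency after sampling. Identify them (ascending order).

17.12 MHz, 58.4 MHz

fs/2 = 9.44 MHz.
17.12 MHz > fs/2 = 9.44 MHz, folds to fs − 17.12 MHz = 1.76 MHz.
58.4 MHz mod fs = 1.76 MHz.
1.76 MHz ≤ fs/2 = 9.44 MHz, appears at 1.76 MHz.
64.18 MHz mod fs = 7.54 MHz.
7.54 MHz ≤ fs/2 = 9.44 MHz, appears at 7.54 MHz.
17.12 MHz and 58.4 MHz both map to 1.76 MHz.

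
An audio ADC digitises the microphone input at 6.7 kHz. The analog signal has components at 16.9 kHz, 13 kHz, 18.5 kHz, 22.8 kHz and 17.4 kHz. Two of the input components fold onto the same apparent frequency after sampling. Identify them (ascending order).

fs/2 = 3.35 kHz.
16.9 kHz mod fs = 3.5 kHz.
3.5 kHz > fs/2 = 3.35 kHz, folds to fs − 3.5 kHz = 3.2 kHz.
13 kHz mod fs = 6.3 kHz.
6.3 kHz > fs/2 = 3.35 kHz, folds to fs − 6.3 kHz = 0.4 kHz.
18.5 kHz mod fs = 5.1 kHz.
5.1 kHz > fs/2 = 3.35 kHz, folds to fs − 5.1 kHz = 1.6 kHz.
22.8 kHz mod fs = 2.7 kHz.
2.7 kHz ≤ fs/2 = 3.35 kHz, appears at 2.7 kHz.
17.4 kHz mod fs = 4 kHz.
4 kHz > fs/2 = 3.35 kHz, folds to fs − 4 kHz = 2.7 kHz.
17.4 kHz and 22.8 kHz both map to 2.7 kHz.

17.4 kHz, 22.8 kHz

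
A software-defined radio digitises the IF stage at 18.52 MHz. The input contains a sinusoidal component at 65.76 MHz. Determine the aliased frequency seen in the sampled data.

8.32 MHz

65.76 MHz mod fs = 10.2 MHz.
10.2 MHz > fs/2 = 9.26 MHz, folds to fs − 10.2 MHz = 8.32 MHz.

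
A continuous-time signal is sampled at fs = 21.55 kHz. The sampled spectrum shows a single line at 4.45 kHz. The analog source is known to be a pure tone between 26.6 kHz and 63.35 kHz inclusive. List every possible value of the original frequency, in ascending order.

Frequencies that alias to 4.45 kHz are k·fs ± 4.45 kHz for integer k ≥ 0.
k=0: 4.45 kHz.
k=1: 17.1 kHz, 26 kHz.
k=2: 38.65 kHz, 47.55 kHz.
k=3: 60.2 kHz, 69.1 kHz.
k=4: 81.75 kHz, 90.65 kHz.
Within [26.6 kHz, 63.35 kHz]: 38.65 kHz, 47.55 kHz, 60.2 kHz.

38.65 kHz, 47.55 kHz, 60.2 kHz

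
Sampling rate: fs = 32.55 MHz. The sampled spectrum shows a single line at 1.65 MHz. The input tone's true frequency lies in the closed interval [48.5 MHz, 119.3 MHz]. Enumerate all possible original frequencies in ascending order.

Frequencies that alias to 1.65 MHz are k·fs ± 1.65 MHz for integer k ≥ 0.
k=0: 1.65 MHz.
k=1: 30.9 MHz, 34.2 MHz.
k=2: 63.45 MHz, 66.75 MHz.
k=3: 96 MHz, 99.3 MHz.
k=4: 128.55 MHz, 131.85 MHz.
Within [48.5 MHz, 119.3 MHz]: 63.45 MHz, 66.75 MHz, 96 MHz, 99.3 MHz.

63.45 MHz, 66.75 MHz, 96 MHz, 99.3 MHz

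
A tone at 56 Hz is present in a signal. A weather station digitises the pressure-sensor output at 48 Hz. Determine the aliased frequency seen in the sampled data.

56 Hz mod fs = 8 Hz.
8 Hz ≤ fs/2 = 24 Hz, appears at 8 Hz.

8 Hz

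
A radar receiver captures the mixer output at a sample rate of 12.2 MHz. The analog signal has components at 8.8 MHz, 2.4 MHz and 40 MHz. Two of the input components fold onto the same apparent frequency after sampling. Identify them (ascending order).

fs/2 = 6.1 MHz.
8.8 MHz > fs/2 = 6.1 MHz, folds to fs − 8.8 MHz = 3.4 MHz.
2.4 MHz ≤ fs/2 = 6.1 MHz, passes unchanged.
40 MHz mod fs = 3.4 MHz.
3.4 MHz ≤ fs/2 = 6.1 MHz, appears at 3.4 MHz.
8.8 MHz and 40 MHz both map to 3.4 MHz.

8.8 MHz, 40 MHz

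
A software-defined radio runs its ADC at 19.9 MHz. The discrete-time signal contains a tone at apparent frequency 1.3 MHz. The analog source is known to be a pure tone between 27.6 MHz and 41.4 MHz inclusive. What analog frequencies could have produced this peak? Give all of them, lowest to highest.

38.5 MHz, 41.1 MHz

Frequencies that alias to 1.3 MHz are k·fs ± 1.3 MHz for integer k ≥ 0.
k=0: 1.3 MHz.
k=1: 18.6 MHz, 21.2 MHz.
k=2: 38.5 MHz, 41.1 MHz.
k=3: 58.4 MHz, 61 MHz.
Within [27.6 MHz, 41.4 MHz]: 38.5 MHz, 41.1 MHz.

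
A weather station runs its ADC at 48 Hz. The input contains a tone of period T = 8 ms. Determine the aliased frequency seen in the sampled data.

19 Hz

T = 8 ms → f = 1/T = 125 Hz.
125 Hz mod fs = 29 Hz.
29 Hz > fs/2 = 24 Hz, folds to fs − 29 Hz = 19 Hz.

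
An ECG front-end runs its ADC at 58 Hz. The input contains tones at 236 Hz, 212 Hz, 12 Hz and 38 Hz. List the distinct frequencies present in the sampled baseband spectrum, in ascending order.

4 Hz, 12 Hz, 20 Hz

fs/2 = 29 Hz.
236 Hz mod fs = 4 Hz.
4 Hz ≤ fs/2 = 29 Hz, appears at 4 Hz.
212 Hz mod fs = 38 Hz.
38 Hz > fs/2 = 29 Hz, folds to fs − 38 Hz = 20 Hz.
12 Hz ≤ fs/2 = 29 Hz, passes unchanged.
38 Hz > fs/2 = 29 Hz, folds to fs − 38 Hz = 20 Hz.
Distinct values: {4 Hz, 12 Hz, 20 Hz}.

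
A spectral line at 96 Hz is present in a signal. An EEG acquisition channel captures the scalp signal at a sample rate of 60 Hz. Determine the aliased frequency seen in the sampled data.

24 Hz

96 Hz mod fs = 36 Hz.
36 Hz > fs/2 = 30 Hz, folds to fs − 36 Hz = 24 Hz.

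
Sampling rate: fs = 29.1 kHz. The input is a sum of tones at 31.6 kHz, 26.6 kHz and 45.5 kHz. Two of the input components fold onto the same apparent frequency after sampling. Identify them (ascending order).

fs/2 = 14.55 kHz.
31.6 kHz mod fs = 2.5 kHz.
2.5 kHz ≤ fs/2 = 14.55 kHz, appears at 2.5 kHz.
26.6 kHz > fs/2 = 14.55 kHz, folds to fs − 26.6 kHz = 2.5 kHz.
45.5 kHz mod fs = 16.4 kHz.
16.4 kHz > fs/2 = 14.55 kHz, folds to fs − 16.4 kHz = 12.7 kHz.
26.6 kHz and 31.6 kHz both map to 2.5 kHz.

26.6 kHz, 31.6 kHz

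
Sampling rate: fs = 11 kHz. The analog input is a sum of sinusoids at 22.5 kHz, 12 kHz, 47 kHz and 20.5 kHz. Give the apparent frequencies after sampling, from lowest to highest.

0.5 kHz, 1 kHz, 1.5 kHz, 3 kHz

fs/2 = 5.5 kHz.
22.5 kHz mod fs = 0.5 kHz.
0.5 kHz ≤ fs/2 = 5.5 kHz, appears at 0.5 kHz.
12 kHz mod fs = 1 kHz.
1 kHz ≤ fs/2 = 5.5 kHz, appears at 1 kHz.
47 kHz mod fs = 3 kHz.
3 kHz ≤ fs/2 = 5.5 kHz, appears at 3 kHz.
20.5 kHz mod fs = 9.5 kHz.
9.5 kHz > fs/2 = 5.5 kHz, folds to fs − 9.5 kHz = 1.5 kHz.
Distinct values: {0.5 kHz, 1 kHz, 1.5 kHz, 3 kHz}.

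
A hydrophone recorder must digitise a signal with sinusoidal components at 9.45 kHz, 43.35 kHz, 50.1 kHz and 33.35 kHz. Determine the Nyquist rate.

100.2 kHz

Highest-frequency component: 50.1 kHz.
Nyquist rate = 2 × 50.1 kHz = 100.2 kHz.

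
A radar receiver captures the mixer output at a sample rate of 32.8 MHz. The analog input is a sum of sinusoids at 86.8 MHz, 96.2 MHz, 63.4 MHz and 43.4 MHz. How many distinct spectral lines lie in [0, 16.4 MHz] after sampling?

fs/2 = 16.4 MHz.
86.8 MHz mod fs = 21.2 MHz.
21.2 MHz > fs/2 = 16.4 MHz, folds to fs − 21.2 MHz = 11.6 MHz.
96.2 MHz mod fs = 30.6 MHz.
30.6 MHz > fs/2 = 16.4 MHz, folds to fs − 30.6 MHz = 2.2 MHz.
63.4 MHz mod fs = 30.6 MHz.
30.6 MHz > fs/2 = 16.4 MHz, folds to fs − 30.6 MHz = 2.2 MHz.
43.4 MHz mod fs = 10.6 MHz.
10.6 MHz ≤ fs/2 = 16.4 MHz, appears at 10.6 MHz.
Distinct values: {2.2 MHz, 10.6 MHz, 11.6 MHz} → 3.

3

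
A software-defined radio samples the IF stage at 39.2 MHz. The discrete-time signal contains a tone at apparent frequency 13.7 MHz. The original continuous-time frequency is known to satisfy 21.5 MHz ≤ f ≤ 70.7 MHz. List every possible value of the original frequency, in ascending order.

25.5 MHz, 52.9 MHz, 64.7 MHz

Frequencies that alias to 13.7 MHz are k·fs ± 13.7 MHz for integer k ≥ 0.
k=0: 13.7 MHz.
k=1: 25.5 MHz, 52.9 MHz.
k=2: 64.7 MHz, 92.1 MHz.
k=3: 103.9 MHz, 131.3 MHz.
Within [21.5 MHz, 70.7 MHz]: 25.5 MHz, 52.9 MHz, 64.7 MHz.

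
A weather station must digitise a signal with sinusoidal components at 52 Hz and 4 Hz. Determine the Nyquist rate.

104 Hz

Highest-frequency component: 52 Hz.
Nyquist rate = 2 × 52 Hz = 104 Hz.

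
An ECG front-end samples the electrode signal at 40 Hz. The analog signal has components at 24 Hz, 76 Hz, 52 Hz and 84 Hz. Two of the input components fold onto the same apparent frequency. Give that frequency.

fs/2 = 20 Hz.
24 Hz > fs/2 = 20 Hz, folds to fs − 24 Hz = 16 Hz.
76 Hz mod fs = 36 Hz.
36 Hz > fs/2 = 20 Hz, folds to fs − 36 Hz = 4 Hz.
52 Hz mod fs = 12 Hz.
12 Hz ≤ fs/2 = 20 Hz, appears at 12 Hz.
84 Hz mod fs = 4 Hz.
4 Hz ≤ fs/2 = 20 Hz, appears at 4 Hz.
76 Hz and 84 Hz both map to 4 Hz.

4 Hz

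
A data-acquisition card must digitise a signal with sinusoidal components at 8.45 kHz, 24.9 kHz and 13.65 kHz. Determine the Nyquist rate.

49.8 kHz

Highest-frequency component: 24.9 kHz.
Nyquist rate = 2 × 24.9 kHz = 49.8 kHz.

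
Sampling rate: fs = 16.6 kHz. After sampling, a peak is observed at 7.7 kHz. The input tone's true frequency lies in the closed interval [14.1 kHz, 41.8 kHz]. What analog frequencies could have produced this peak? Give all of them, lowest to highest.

24.3 kHz, 25.5 kHz, 40.9 kHz

Frequencies that alias to 7.7 kHz are k·fs ± 7.7 kHz for integer k ≥ 0.
k=0: 7.7 kHz.
k=1: 8.9 kHz, 24.3 kHz.
k=2: 25.5 kHz, 40.9 kHz.
k=3: 42.1 kHz, 57.5 kHz.
Within [14.1 kHz, 41.8 kHz]: 24.3 kHz, 25.5 kHz, 40.9 kHz.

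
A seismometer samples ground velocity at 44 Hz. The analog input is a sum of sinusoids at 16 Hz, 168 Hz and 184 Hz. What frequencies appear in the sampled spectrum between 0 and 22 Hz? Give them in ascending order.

8 Hz, 16 Hz

fs/2 = 22 Hz.
16 Hz ≤ fs/2 = 22 Hz, passes unchanged.
168 Hz mod fs = 36 Hz.
36 Hz > fs/2 = 22 Hz, folds to fs − 36 Hz = 8 Hz.
184 Hz mod fs = 8 Hz.
8 Hz ≤ fs/2 = 22 Hz, appears at 8 Hz.
Distinct values: {8 Hz, 16 Hz}.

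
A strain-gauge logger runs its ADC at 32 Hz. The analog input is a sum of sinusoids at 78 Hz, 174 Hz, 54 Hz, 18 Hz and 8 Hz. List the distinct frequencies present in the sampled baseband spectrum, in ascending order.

8 Hz, 10 Hz, 14 Hz

fs/2 = 16 Hz.
78 Hz mod fs = 14 Hz.
14 Hz ≤ fs/2 = 16 Hz, appears at 14 Hz.
174 Hz mod fs = 14 Hz.
14 Hz ≤ fs/2 = 16 Hz, appears at 14 Hz.
54 Hz mod fs = 22 Hz.
22 Hz > fs/2 = 16 Hz, folds to fs − 22 Hz = 10 Hz.
18 Hz > fs/2 = 16 Hz, folds to fs − 18 Hz = 14 Hz.
8 Hz ≤ fs/2 = 16 Hz, passes unchanged.
Distinct values: {8 Hz, 10 Hz, 14 Hz}.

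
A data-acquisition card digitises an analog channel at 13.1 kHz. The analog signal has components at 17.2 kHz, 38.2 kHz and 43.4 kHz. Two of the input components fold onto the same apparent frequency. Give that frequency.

4.1 kHz

fs/2 = 6.55 kHz.
17.2 kHz mod fs = 4.1 kHz.
4.1 kHz ≤ fs/2 = 6.55 kHz, appears at 4.1 kHz.
38.2 kHz mod fs = 12 kHz.
12 kHz > fs/2 = 6.55 kHz, folds to fs − 12 kHz = 1.1 kHz.
43.4 kHz mod fs = 4.1 kHz.
4.1 kHz ≤ fs/2 = 6.55 kHz, appears at 4.1 kHz.
17.2 kHz and 43.4 kHz both map to 4.1 kHz.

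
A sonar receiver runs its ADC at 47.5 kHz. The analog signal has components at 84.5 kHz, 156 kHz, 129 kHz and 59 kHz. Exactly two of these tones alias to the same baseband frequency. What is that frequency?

13.5 kHz

fs/2 = 23.75 kHz.
84.5 kHz mod fs = 37 kHz.
37 kHz > fs/2 = 23.75 kHz, folds to fs − 37 kHz = 10.5 kHz.
156 kHz mod fs = 13.5 kHz.
13.5 kHz ≤ fs/2 = 23.75 kHz, appears at 13.5 kHz.
129 kHz mod fs = 34 kHz.
34 kHz > fs/2 = 23.75 kHz, folds to fs − 34 kHz = 13.5 kHz.
59 kHz mod fs = 11.5 kHz.
11.5 kHz ≤ fs/2 = 23.75 kHz, appears at 11.5 kHz.
129 kHz and 156 kHz both map to 13.5 kHz.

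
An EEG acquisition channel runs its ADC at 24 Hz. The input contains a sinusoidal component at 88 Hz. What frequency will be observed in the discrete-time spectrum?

88 Hz mod fs = 16 Hz.
16 Hz > fs/2 = 12 Hz, folds to fs − 16 Hz = 8 Hz.

8 Hz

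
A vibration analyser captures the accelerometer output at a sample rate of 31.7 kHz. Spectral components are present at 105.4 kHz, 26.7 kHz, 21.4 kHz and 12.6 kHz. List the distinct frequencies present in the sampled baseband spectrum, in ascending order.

fs/2 = 15.85 kHz.
105.4 kHz mod fs = 10.3 kHz.
10.3 kHz ≤ fs/2 = 15.85 kHz, appears at 10.3 kHz.
26.7 kHz > fs/2 = 15.85 kHz, folds to fs − 26.7 kHz = 5 kHz.
21.4 kHz > fs/2 = 15.85 kHz, folds to fs − 21.4 kHz = 10.3 kHz.
12.6 kHz ≤ fs/2 = 15.85 kHz, passes unchanged.
Distinct values: {5 kHz, 10.3 kHz, 12.6 kHz}.

5 kHz, 10.3 kHz, 12.6 kHz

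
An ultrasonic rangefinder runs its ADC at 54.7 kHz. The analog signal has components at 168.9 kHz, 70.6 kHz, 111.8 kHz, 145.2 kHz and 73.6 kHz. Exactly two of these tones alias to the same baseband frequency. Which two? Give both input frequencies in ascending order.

fs/2 = 27.35 kHz.
168.9 kHz mod fs = 4.8 kHz.
4.8 kHz ≤ fs/2 = 27.35 kHz, appears at 4.8 kHz.
70.6 kHz mod fs = 15.9 kHz.
15.9 kHz ≤ fs/2 = 27.35 kHz, appears at 15.9 kHz.
111.8 kHz mod fs = 2.4 kHz.
2.4 kHz ≤ fs/2 = 27.35 kHz, appears at 2.4 kHz.
145.2 kHz mod fs = 35.8 kHz.
35.8 kHz > fs/2 = 27.35 kHz, folds to fs − 35.8 kHz = 18.9 kHz.
73.6 kHz mod fs = 18.9 kHz.
18.9 kHz ≤ fs/2 = 27.35 kHz, appears at 18.9 kHz.
73.6 kHz and 145.2 kHz both map to 18.9 kHz.

73.6 kHz, 145.2 kHz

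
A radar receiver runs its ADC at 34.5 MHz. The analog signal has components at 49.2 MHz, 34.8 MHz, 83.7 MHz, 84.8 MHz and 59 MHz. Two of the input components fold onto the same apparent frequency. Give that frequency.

fs/2 = 17.25 MHz.
49.2 MHz mod fs = 14.7 MHz.
14.7 MHz ≤ fs/2 = 17.25 MHz, appears at 14.7 MHz.
34.8 MHz mod fs = 0.3 MHz.
0.3 MHz ≤ fs/2 = 17.25 MHz, appears at 0.3 MHz.
83.7 MHz mod fs = 14.7 MHz.
14.7 MHz ≤ fs/2 = 17.25 MHz, appears at 14.7 MHz.
84.8 MHz mod fs = 15.8 MHz.
15.8 MHz ≤ fs/2 = 17.25 MHz, appears at 15.8 MHz.
59 MHz mod fs = 24.5 MHz.
24.5 MHz > fs/2 = 17.25 MHz, folds to fs − 24.5 MHz = 10 MHz.
49.2 MHz and 83.7 MHz both map to 14.7 MHz.

14.7 MHz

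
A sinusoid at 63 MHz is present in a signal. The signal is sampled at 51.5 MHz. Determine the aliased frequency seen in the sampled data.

11.5 MHz

63 MHz mod fs = 11.5 MHz.
11.5 MHz ≤ fs/2 = 25.75 MHz, appears at 11.5 MHz.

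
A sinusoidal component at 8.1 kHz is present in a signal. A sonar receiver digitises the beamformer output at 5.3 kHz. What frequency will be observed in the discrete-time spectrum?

8.1 kHz mod fs = 2.8 kHz.
2.8 kHz > fs/2 = 2.65 kHz, folds to fs − 2.8 kHz = 2.5 kHz.

2.5 kHz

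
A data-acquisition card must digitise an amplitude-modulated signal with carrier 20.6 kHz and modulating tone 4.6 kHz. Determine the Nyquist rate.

50.4 kHz

AM sidebands sit at fc ± fm = 16 kHz and 25.2 kHz.
Highest-frequency component: 25.2 kHz.
Nyquist rate = 2 × 25.2 kHz = 50.4 kHz.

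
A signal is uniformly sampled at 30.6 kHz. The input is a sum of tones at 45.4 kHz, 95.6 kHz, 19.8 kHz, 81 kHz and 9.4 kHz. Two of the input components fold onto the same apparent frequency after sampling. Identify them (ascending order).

19.8 kHz, 81 kHz

fs/2 = 15.3 kHz.
45.4 kHz mod fs = 14.8 kHz.
14.8 kHz ≤ fs/2 = 15.3 kHz, appears at 14.8 kHz.
95.6 kHz mod fs = 3.8 kHz.
3.8 kHz ≤ fs/2 = 15.3 kHz, appears at 3.8 kHz.
19.8 kHz > fs/2 = 15.3 kHz, folds to fs − 19.8 kHz = 10.8 kHz.
81 kHz mod fs = 19.8 kHz.
19.8 kHz > fs/2 = 15.3 kHz, folds to fs − 19.8 kHz = 10.8 kHz.
9.4 kHz ≤ fs/2 = 15.3 kHz, passes unchanged.
19.8 kHz and 81 kHz both map to 10.8 kHz.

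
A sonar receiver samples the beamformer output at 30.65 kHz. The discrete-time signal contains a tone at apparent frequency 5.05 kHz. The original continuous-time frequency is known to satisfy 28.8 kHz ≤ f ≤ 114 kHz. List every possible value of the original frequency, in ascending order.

35.7 kHz, 56.25 kHz, 66.35 kHz, 86.9 kHz, 97 kHz

Frequencies that alias to 5.05 kHz are k·fs ± 5.05 kHz for integer k ≥ 0.
k=0: 5.05 kHz.
k=1: 25.6 kHz, 35.7 kHz.
k=2: 56.25 kHz, 66.35 kHz.
k=3: 86.9 kHz, 97 kHz.
k=4: 117.55 kHz, 127.65 kHz.
Within [28.8 kHz, 114 kHz]: 35.7 kHz, 56.25 kHz, 66.35 kHz, 86.9 kHz, 97 kHz.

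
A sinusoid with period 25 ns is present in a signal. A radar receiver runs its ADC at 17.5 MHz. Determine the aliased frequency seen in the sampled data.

5 MHz

T = 25 ns → f = 1/T = 40 MHz.
40 MHz mod fs = 5 MHz.
5 MHz ≤ fs/2 = 8.75 MHz, appears at 5 MHz.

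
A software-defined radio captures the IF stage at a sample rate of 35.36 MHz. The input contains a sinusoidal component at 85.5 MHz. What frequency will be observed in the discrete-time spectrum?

85.5 MHz mod fs = 14.78 MHz.
14.78 MHz ≤ fs/2 = 17.68 MHz, appears at 14.78 MHz.

14.78 MHz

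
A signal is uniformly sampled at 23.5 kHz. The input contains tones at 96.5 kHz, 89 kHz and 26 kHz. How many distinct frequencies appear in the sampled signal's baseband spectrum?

2

fs/2 = 11.75 kHz.
96.5 kHz mod fs = 2.5 kHz.
2.5 kHz ≤ fs/2 = 11.75 kHz, appears at 2.5 kHz.
89 kHz mod fs = 18.5 kHz.
18.5 kHz > fs/2 = 11.75 kHz, folds to fs − 18.5 kHz = 5 kHz.
26 kHz mod fs = 2.5 kHz.
2.5 kHz ≤ fs/2 = 11.75 kHz, appears at 2.5 kHz.
Distinct values: {2.5 kHz, 5 kHz} → 2.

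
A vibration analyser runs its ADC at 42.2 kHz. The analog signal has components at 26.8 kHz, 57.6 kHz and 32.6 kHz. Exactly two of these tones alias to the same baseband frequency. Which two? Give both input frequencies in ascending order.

26.8 kHz, 57.6 kHz

fs/2 = 21.1 kHz.
26.8 kHz > fs/2 = 21.1 kHz, folds to fs − 26.8 kHz = 15.4 kHz.
57.6 kHz mod fs = 15.4 kHz.
15.4 kHz ≤ fs/2 = 21.1 kHz, appears at 15.4 kHz.
32.6 kHz > fs/2 = 21.1 kHz, folds to fs − 32.6 kHz = 9.6 kHz.
26.8 kHz and 57.6 kHz both map to 15.4 kHz.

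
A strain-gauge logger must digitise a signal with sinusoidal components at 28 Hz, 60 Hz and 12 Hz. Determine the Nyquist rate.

120 Hz

Highest-frequency component: 60 Hz.
Nyquist rate = 2 × 60 Hz = 120 Hz.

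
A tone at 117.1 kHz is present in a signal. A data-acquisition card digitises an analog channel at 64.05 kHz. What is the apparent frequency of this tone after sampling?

117.1 kHz mod fs = 53.05 kHz.
53.05 kHz > fs/2 = 32.025 kHz, folds to fs − 53.05 kHz = 11 kHz.

11 kHz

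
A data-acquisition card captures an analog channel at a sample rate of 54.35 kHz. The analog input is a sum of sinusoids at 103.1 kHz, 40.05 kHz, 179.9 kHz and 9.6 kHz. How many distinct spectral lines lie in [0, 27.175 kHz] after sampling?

fs/2 = 27.175 kHz.
103.1 kHz mod fs = 48.75 kHz.
48.75 kHz > fs/2 = 27.175 kHz, folds to fs − 48.75 kHz = 5.6 kHz.
40.05 kHz > fs/2 = 27.175 kHz, folds to fs − 40.05 kHz = 14.3 kHz.
179.9 kHz mod fs = 16.85 kHz.
16.85 kHz ≤ fs/2 = 27.175 kHz, appears at 16.85 kHz.
9.6 kHz ≤ fs/2 = 27.175 kHz, passes unchanged.
Distinct values: {5.6 kHz, 9.6 kHz, 14.3 kHz, 16.85 kHz} → 4.

4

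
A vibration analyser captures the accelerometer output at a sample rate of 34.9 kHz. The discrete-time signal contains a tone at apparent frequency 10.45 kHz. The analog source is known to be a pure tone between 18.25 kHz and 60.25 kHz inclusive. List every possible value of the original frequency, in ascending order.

Frequencies that alias to 10.45 kHz are k·fs ± 10.45 kHz for integer k ≥ 0.
k=0: 10.45 kHz.
k=1: 24.45 kHz, 45.35 kHz.
k=2: 59.35 kHz, 80.25 kHz.
k=3: 94.25 kHz, 115.15 kHz.
Within [18.25 kHz, 60.25 kHz]: 24.45 kHz, 45.35 kHz, 59.35 kHz.

24.45 kHz, 45.35 kHz, 59.35 kHz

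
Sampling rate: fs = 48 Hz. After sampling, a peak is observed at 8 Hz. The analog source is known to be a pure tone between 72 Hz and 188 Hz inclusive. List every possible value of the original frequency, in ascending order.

88 Hz, 104 Hz, 136 Hz, 152 Hz, 184 Hz

Frequencies that alias to 8 Hz are k·fs ± 8 Hz for integer k ≥ 0.
k=0: 8 Hz.
k=1: 40 Hz, 56 Hz.
k=2: 88 Hz, 104 Hz.
k=3: 136 Hz, 152 Hz.
k=4: 184 Hz, 200 Hz.
k=5: 232 Hz, 248 Hz.
Within [72 Hz, 188 Hz]: 88 Hz, 104 Hz, 136 Hz, 152 Hz, 184 Hz.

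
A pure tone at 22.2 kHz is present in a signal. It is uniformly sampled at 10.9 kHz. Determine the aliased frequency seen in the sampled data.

0.4 kHz

22.2 kHz mod fs = 0.4 kHz.
0.4 kHz ≤ fs/2 = 5.45 kHz, appears at 0.4 kHz.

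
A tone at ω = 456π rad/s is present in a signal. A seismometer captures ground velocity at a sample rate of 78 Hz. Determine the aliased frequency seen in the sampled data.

6 Hz

ω = 456π rad/s → f = ω/(2π) = 228 Hz.
228 Hz mod fs = 72 Hz.
72 Hz > fs/2 = 39 Hz, folds to fs − 72 Hz = 6 Hz.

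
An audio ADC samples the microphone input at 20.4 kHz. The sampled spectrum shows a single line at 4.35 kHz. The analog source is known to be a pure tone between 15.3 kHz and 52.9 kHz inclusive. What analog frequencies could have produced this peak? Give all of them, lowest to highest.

16.05 kHz, 24.75 kHz, 36.45 kHz, 45.15 kHz

Frequencies that alias to 4.35 kHz are k·fs ± 4.35 kHz for integer k ≥ 0.
k=0: 4.35 kHz.
k=1: 16.05 kHz, 24.75 kHz.
k=2: 36.45 kHz, 45.15 kHz.
k=3: 56.85 kHz, 65.55 kHz.
Within [15.3 kHz, 52.9 kHz]: 16.05 kHz, 24.75 kHz, 36.45 kHz, 45.15 kHz.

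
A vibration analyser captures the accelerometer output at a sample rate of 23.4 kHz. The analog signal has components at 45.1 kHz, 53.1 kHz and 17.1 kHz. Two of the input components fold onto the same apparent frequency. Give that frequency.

fs/2 = 11.7 kHz.
45.1 kHz mod fs = 21.7 kHz.
21.7 kHz > fs/2 = 11.7 kHz, folds to fs − 21.7 kHz = 1.7 kHz.
53.1 kHz mod fs = 6.3 kHz.
6.3 kHz ≤ fs/2 = 11.7 kHz, appears at 6.3 kHz.
17.1 kHz > fs/2 = 11.7 kHz, folds to fs − 17.1 kHz = 6.3 kHz.
17.1 kHz and 53.1 kHz both map to 6.3 kHz.

6.3 kHz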